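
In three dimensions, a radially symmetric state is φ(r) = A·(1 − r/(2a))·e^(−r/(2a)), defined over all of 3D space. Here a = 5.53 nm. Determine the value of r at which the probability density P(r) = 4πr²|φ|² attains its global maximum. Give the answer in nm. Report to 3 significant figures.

Differentiate P(r) = 4πr²|φ|² with respect to r and set to zero.
Solving yields r = a·(√(5) + 3).
With a = 5.53, the most probable radial distance is 28.96 nm.

r ≈ 29.0 nm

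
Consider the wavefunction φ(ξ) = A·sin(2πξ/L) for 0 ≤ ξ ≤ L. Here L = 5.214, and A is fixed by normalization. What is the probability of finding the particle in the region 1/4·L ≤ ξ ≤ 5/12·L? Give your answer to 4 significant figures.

P = ∫_{1/4·L}^{5/12·L} |φ(ξ)|² dξ.
Since A² = 1/(L/2), this is the region integral divided by the full normalization integral.
Let u = ξ/L; then A² and the length scale cancel, so P = ∫_{1/4}^{5/12} sin(2·π·u)^2 du ÷ ∫_{0}^{1} sin(2·π·u)^2 du.
Using ∫ sin(2·π·u)^2 du = u/2 - sin(4·π·u)/(8·π), the numerator is √(3)/(16·π) + 1/12 and the denominator is 1/2.
The result is P = (√(3)/8 + π/6)/π.

P ≈ 0.2356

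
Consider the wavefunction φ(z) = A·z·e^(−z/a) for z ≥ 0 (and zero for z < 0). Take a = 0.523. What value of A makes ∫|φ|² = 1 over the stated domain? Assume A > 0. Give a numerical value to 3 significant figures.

Require ∫ |φ|² dz = 1 over the whole domain.
The integral (without the A² prefactor) comes out to a^3/4.
Hence A² = 1/[a^3/4].
With a = 0.523: A² = 27.96 and A = 5.288.

A ≈ 5.29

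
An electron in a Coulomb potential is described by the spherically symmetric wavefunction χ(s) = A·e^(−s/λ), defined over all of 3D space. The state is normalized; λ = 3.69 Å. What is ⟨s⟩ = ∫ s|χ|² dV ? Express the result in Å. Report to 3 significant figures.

⟨s⟩ ≈ 5.54 Å

The expectation value is the |χ|²-weighted average of s: ∫ s|χ|² 4πs² ds.
Using ∫₀^∞ sⁿ e^(−αs) ds = n!/αⁿ⁺¹, the ratio of the moment integral to the normalization integral gives ⟨s⟩ = 3·λ/2.
With λ = 3.69, ⟨s⟩ = 5.535.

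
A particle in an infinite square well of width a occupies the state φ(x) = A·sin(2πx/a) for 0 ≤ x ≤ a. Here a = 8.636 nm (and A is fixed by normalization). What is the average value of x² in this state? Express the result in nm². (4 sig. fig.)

⟨x^2⟩ ≈ 23.92 nm^2

The expectation value is the |φ|²-weighted average of x^2: ∫ x^2|φ|² dx.
Evaluating both integrals, ⟨x²⟩ = -a^2/(8·π^2) + a^2/3.
With a = 8.636, ⟨x^2⟩ = 23.916.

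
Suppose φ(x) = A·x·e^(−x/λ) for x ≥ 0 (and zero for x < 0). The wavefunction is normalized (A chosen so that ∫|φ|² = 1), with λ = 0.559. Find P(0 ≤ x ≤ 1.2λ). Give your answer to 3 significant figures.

|φ|² is the probability density, so P = ∫_{0}^{1.2λ} |φ|² dx.
With A² fixed by ∫|φ|² = 1, i.e. A² = (λ^3/4)^(−1), substitute and integrate.
Let u = x/λ; then A² and the length scale cancel, so P = ∫_{0}^{1.2} u^2·e^(-2·u) du ÷ ∫_{0}^{∞} u^2·e^(-2·u) du.
Using ∫ u^2·e^(-2·u) du = -(2·u^2 + 2·u + 1)·e^(-2·u)/4, the numerator is 1/4 - 157·e^(-12/5)/100 and the denominator is 1/4.
Taking the ratio, P = 0.4303.

P ≈ 0.430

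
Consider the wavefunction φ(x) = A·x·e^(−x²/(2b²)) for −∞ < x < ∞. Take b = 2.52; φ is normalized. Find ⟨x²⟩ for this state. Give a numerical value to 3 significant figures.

⟨x^2⟩ ≈ 9.53

By definition ⟨x²⟩ = ∫ x^2 |φ(x)|² dx.
Using the Gaussian integral ∫_{−∞}^{∞} e^(−αx²) dx = √(π/α), evaluating both integrals, ⟨x²⟩ = 3·b^2/2.
Putting b = 2.52 gives 9.526.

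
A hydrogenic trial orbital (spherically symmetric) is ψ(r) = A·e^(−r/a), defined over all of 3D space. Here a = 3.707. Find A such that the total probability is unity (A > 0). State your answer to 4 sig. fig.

The normalization condition is ∫|ψ|² 4πr² dr = 1 from 0 to ∞.
(Spherical symmetry: dV = 4πr² dr.)
Recall ∫₀^∞ r^m e^(−r/β) dr = m!·β^(m+1), the integral (without the A² prefactor) comes out to π·a^3.
Substituting a = 3.707 gives A² = 0.0062486, so A = 0.079048.

A ≈ 0.07905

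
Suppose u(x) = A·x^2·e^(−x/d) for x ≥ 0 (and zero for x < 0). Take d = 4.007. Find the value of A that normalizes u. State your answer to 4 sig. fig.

A ≈ 0.03593

Require ∫ |u|² dx = 1 over the whole domain.
Using ∫₀^∞ xⁿ e^(−αx) dx = n!/αⁿ⁺¹, ∫|u|² dx = A²·(3·d^5/4).
So A² = (3·d^5/4)^(−1).
Plugging in d = 4.007 yields A = 0.035927.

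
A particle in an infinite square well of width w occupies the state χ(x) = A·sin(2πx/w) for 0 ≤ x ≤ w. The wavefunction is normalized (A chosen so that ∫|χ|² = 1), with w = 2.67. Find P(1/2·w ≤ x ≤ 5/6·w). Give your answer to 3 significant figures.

|χ|² is the probability density, so P = ∫_{1/2·w}^{5/6·w} |χ|² dx.
With A² fixed by ∫|χ|² = 1, i.e. A² = (w/2)^(−1), substitute and integrate.
Let u = x/w; then A² and the length scale cancel, so P = ∫_{1/2}^{5/6} sin(2·π·u)^2 du ÷ ∫_{0}^{1} sin(2·π·u)^2 du.
With ∫ sin(2·π·u)^2 du = u/2 - sin(4·π·u)/(8·π) + C, the region integral is √(3)/(16·π) + 1/6 and the full one is 1/2.
Taking the ratio, P = (√(3)/8 + π/3)/π.

P ≈ 0.402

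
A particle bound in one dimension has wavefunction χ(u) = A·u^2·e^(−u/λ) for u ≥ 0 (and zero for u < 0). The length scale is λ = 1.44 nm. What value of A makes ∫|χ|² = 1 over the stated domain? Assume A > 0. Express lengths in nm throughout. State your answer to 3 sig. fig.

A ≈ 0.464 nm^(-5/2)

The normalization condition is ∫|χ|² du = 1 from 0 to ∞.
Recall ∫₀^∞ u^m e^(−u/β) du = m!·β^(m+1), carrying out the integral gives A² · 3·λ^5/4.
Substituting λ = 1.44 gives A² = 0.2153, so A = 0.4640.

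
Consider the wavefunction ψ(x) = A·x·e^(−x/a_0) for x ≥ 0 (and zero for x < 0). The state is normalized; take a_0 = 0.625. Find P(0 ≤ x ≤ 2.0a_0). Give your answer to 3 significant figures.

|ψ|² is the probability density, so P = ∫_{0}^{2.0a_0} |ψ|² dx.
With A² fixed by ∫|ψ|² = 1, i.e. A² = (a_0^3/4)^(−1), substitute and integrate.
Substituting u = x/a_0, A² and the length scale cancel in the ratio: P = ∫_{0}^{2.0} u^2·e^(-2·u) du / ∫_{0}^{∞} u^2·e^(-2·u) du.
An antiderivative of u^2·e^(-2·u) is -(2·u^2 + 2·u + 1)·e^(-2·u)/4; evaluating from 0 to 2.0 gives 1/4 - 13·e^(-4)/4, while the full integral is 1/4.
This works out to P = 0.7619.

P ≈ 0.762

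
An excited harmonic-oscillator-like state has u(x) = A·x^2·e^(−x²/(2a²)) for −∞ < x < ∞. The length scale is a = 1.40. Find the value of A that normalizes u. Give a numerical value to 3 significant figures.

A ≈ 0.374

Normalization requires ∫|u|² dx = 1, integrated from −∞ to ∞.
With ∫_{−∞}^{∞} x^(2m) e^(−αx²) dx = (2m−1)!!·√π / (2^m α^(m+1/2)), ∫|u|² dx = A²·(3·√(π)·a^5/4).
Hence A² = 1/[3·√(π)·a^5/4].
Substituting a = 1.40 gives A² = 0.1399, so A = 0.3740.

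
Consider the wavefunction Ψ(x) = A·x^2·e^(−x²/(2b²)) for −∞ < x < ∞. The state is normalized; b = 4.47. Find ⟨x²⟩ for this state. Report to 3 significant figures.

⟨x^2⟩ ≈ 50.0

⟨x²⟩ = ∫ x^2 |Ψ|² dx over the full domain.
Differentiating ∫e^(−αx²) dx = √(π/α) under α to get the higher moments, the ratio of the moment integral to the normalization integral gives ⟨x²⟩ = 5·b^2/2.
Putting b = 4.47 gives 49.95.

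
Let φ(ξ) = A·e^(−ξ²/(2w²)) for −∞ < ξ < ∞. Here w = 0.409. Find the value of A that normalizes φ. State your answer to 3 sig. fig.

Normalization requires ∫|φ|² dξ = 1, integrated from −∞ to ∞.
Differentiating ∫e^(−αξ²) dξ = √(π/α) under α to get the higher moments, with φ = A·e^(−ξ²/(2w²)), the integral evaluates to A²·[√(π)·w].
Setting this equal to 1 gives A² = 1/(√(π)·w).
Substituting w = 0.409 gives A² = 1.379, so A = 1.174.

A ≈ 1.17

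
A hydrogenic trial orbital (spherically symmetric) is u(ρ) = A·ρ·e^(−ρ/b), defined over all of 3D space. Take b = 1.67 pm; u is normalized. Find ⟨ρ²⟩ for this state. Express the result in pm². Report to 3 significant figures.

⟨ρ^2⟩ ≈ 20.9 pm^2

By definition ⟨ρ²⟩ = ∫ ρ^2 |u(ρ)|² 4πρ² dρ.
Evaluating both integrals, ⟨ρ²⟩ = 15·b^2/2.
Putting b = 1.67 gives 20.92.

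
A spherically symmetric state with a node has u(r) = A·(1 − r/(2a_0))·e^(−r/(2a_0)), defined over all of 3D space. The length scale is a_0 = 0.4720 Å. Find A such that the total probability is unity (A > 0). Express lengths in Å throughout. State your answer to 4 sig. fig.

A ≈ 0.6151 Å^(-3/2)

We need A² ∫|f|² 4πr² dr = 1, taking the integral from 0 to ∞.
The angular integral contributes 4π, leaving ∫₀^∞ r²|u|² dr.
Recall ∫₀^∞ r^m e^(−r/β) dr = m!·β^(m+1), with u = A·(1 − r/(2a_0))·e^(−r/(2a_0)), the integral evaluates to A²·[8·π·a_0^3].
So A² = (8·π·a_0^3)^(−1).
Substituting a_0 = 0.4720 gives A² = 0.37839, so A = 0.61513.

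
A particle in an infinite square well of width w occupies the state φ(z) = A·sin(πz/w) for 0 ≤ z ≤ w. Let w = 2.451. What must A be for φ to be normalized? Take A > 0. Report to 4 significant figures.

The normalization condition is ∫|φ|² dz = 1 from 0 to w.
Using sin²θ = (1 − cos 2θ)/2, the integral (without the A² prefactor) comes out to w/2.
So A² = (w/2)^(−1).
With w = 2.451: A² = 0.81599 and A = 0.90332.

A ≈ 0.9033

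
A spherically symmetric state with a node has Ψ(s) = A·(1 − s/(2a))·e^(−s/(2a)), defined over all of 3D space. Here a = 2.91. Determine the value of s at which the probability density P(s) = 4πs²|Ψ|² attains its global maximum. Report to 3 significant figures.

Set d/ds [P(s) = 4πs²|Ψ|²] = 0 and solve for s > 0.
Solving yields s = a·(√(5) + 3).
With a = 2.91, the most probable radial distance is 15.24.

s ≈ 15.2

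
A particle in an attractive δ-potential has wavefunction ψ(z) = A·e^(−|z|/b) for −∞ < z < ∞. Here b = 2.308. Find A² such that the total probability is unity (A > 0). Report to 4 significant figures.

A^2 ≈ 0.4333

Require ∫ |ψ|² dz = 1 over the whole domain.
With ∫₀^∞ z^0 e^(−αz) dz = 0!/α^1, ∫|ψ|² dz = A²·(b).
Plugging in b = 2.308 yields A = 0.65824.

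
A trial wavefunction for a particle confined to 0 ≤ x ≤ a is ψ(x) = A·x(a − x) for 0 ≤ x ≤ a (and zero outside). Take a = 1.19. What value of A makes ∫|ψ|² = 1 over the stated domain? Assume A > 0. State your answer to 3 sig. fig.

Normalization requires ∫|ψ|² dx = 1, integrated from 0 to a.
Expanding the polynomial and integrating term by term, the integral (without the A² prefactor) comes out to a^5/30.
So A² = (a^5/30)^(−1).
Plugging in a = 1.19 yields A = 3.546.

A ≈ 3.55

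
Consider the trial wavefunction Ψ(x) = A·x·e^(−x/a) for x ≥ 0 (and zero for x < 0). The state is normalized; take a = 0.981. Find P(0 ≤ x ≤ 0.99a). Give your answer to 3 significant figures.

P ≈ 0.318

P = ∫_{0}^{0.99a} |Ψ(x)|² dx.
Since A² = 1/(a^3/4), this is the region integral divided by the full normalization integral.
Let u = x/a; then A² and the length scale cancel, so P = ∫_{0}^{0.99} u^2·e^(-2·u) du ÷ ∫_{0}^{∞} u^2·e^(-2·u) du.
An antiderivative of u^2·e^(-2·u) is -(2·u^2 + 2·u + 1)·e^(-2·u)/4; evaluating from 0 to 0.99 gives ≈ 0.079478, while the full integral is 1/4.
Taking the ratio, P = 0.3179.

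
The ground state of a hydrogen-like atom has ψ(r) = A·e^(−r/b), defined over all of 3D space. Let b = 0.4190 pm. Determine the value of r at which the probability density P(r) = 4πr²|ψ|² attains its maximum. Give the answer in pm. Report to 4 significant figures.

r ≈ 0.4190 pm

The maximum of P(r) = 4πr²|ψ|² occurs where its derivative vanishes.
This gives r = b.
With b = 0.4190, the most probable radial distance is 0.41900 pm.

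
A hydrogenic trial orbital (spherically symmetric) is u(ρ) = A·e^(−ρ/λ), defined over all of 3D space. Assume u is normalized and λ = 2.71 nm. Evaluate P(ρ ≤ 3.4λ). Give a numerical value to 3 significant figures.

P ≈ 0.966

With dV = 4πρ²dρ, the probability is ∫|u|² dV over ρ ≤ 3.4λ.
Normalization gives A² = 1/(π·λ^3).
In terms of t = ρ/λ (A², 4π and the length scale all cancel between numerator and denominator), P = [∫_{0}^{3.4} t^2·e^(-2·t) dt] / [∫_{0}^{∞} t^2·e^(-2·t) dt].
With ∫ t^2·e^(-2·t) dt = -(2·t^2 + 2·t + 1)·e^(-2·t)/4 + C, the region integral is 1/4 - 773·e^(-34/5)/100 and the full one is 1/4.
The region integral divided by the full integral gives P = 0.9656.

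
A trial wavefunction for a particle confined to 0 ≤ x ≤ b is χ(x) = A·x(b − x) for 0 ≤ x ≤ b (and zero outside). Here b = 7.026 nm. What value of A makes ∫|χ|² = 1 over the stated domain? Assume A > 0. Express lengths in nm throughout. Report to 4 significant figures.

A ≈ 0.04186 nm^(-5/2)

We need A² ∫|f|² dx = 1, taking the integral from 0 to b.
Expanding the polynomial and integrating term by term, ∫|χ|² dx = A²·(b^5/30).
So A² = (b^5/30)^(−1).
With b = 7.026: A² = 0.0017522 and A = 0.041859.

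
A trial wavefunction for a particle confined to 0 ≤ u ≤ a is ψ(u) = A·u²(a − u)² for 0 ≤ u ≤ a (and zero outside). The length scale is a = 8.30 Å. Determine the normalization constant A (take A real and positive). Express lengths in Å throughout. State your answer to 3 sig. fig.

Normalization requires ∫|ψ|² du = 1, integrated from 0 to a.
Expanding the polynomial and integrating term by term, ∫|ψ|² du = A²·(a^9/630).
So A² = (a^9/630)^(−1).
With a = 8.30: A² = 0.000003370 and A = 0.001836.

A ≈ 0.00184 Å^(-9/2)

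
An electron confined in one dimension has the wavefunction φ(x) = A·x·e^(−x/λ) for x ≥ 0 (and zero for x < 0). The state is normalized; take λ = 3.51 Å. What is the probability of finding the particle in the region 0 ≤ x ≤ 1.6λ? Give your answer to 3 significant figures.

|φ|² is the probability density, so P = ∫_{0}^{1.6λ} |φ|² dx.
The normalization integral ∫|φ|²dx over the whole domain equals λ^3/4·A², and A² cancels in the ratio.
In terms of u = x/λ (A² and the length scale cancel between numerator and denominator), P = [∫_{0}^{1.6} u^2·e^(-2·u) du] / [∫_{0}^{∞} u^2·e^(-2·u) du].
With ∫ u^2·e^(-2·u) du = -(2·u^2 + 2·u + 1)·e^(-2·u)/4 + C, the region integral is 1/4 - 233·e^(-16/5)/100 and the full one is 1/4.
The result is P = 0.6201.

P ≈ 0.620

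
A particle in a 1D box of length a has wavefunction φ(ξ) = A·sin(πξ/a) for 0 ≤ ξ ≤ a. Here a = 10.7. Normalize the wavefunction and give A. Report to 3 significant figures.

A ≈ 0.432

The normalization condition is ∫|φ|² dξ = 1 from 0 to a.
With ∫₀^a sin²(nπξ/a) dξ = a/2, with φ = A·sin(πξ/a), the integral evaluates to A²·[a/2].
Hence A² = 1/[a/2].
Substituting a = 10.7 gives A² = 0.1869, so A = 0.4323.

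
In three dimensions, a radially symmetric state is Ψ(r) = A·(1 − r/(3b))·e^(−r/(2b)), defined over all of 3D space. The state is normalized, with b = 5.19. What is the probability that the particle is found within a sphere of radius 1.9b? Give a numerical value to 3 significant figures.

Integrate the radial probability density 4πr²|Ψ|² over r ≤ 1.9b.
A² is fixed by ∫₀^∞ 4πr²|Ψ|² dr = 1, i.e. A² = (8·π·b^3/3)^(−1).
In terms of u = r/b (A², 4π and the length scale all cancel between numerator and denominator), P = [∫_{0}^{1.9} u^2·(1 - u/3)^2·e^(-u) du] / [∫_{0}^{∞} u^2·(1 - u/3)^2·e^(-u) du].
With ∫ u^2·(1 - u/3)^2·e^(-u) du = (-u^4 + 2·u^3 - 3·u^2 - 6·u - 6)·e^(-u)/9 + C, the region integral is ≈ 0.20892 and the full one is 2/3.
This evaluates to P = 0.3134.

P ≈ 0.313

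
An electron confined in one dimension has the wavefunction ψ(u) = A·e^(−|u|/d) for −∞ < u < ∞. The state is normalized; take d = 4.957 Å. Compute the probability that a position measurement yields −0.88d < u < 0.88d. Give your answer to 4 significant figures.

P ≈ 0.8280

The probability is P = ∫ |ψ|² du over [−0.88d, 0.88d].
With A² fixed by ∫|ψ|² = 1, i.e. A² = (d)^(−1), substitute and integrate.
Both integrals are even about u = 0, so only the u ≥ 0 halves are needed (the factors of 2 cancel). Let t = u/d; then A² and the length scale cancel, so P = ∫_{0}^{0.88} e^(-2·t) dt ÷ ∫_{0}^{∞} e^(-2·t) dt.
With ∫ e^(-2·t) dt = -e^(-2·t)/2 + C, the region integral is 1/2 - e^(-44/25)/2 and the full one is 1/2.
Evaluating gives P = 0.82796.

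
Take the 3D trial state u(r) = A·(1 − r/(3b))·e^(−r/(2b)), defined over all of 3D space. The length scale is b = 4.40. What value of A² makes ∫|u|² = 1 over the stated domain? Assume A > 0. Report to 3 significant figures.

A^2 ≈ 0.00140

The normalization condition is ∫|u|² 4πr² dr = 1 from 0 to ∞.
In 3D with spherical symmetry the volume element is 4πr² dr.
Carrying out the integral gives A² · 8·π·b^3/3.
Hence A² = 1/[8·π·b^3/3].
Substituting b = 4.40 gives A² = 0.001401, so A = 0.03743.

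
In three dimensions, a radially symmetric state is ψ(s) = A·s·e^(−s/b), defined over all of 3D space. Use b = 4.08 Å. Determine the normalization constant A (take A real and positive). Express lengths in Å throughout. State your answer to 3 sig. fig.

A ≈ 0.00969 Å^(-5/2)

Normalization requires ∫|ψ|² 4πs² ds = 1, integrated from 0 to ∞.
With ∫₀^∞ s^4 e^(−αs) ds = 4!/α^5, ∫|ψ|² 4πs² ds = A²·(3·π·b^5).
Hence A² = 1/[3·π·b^5].
With b = 4.08: A² = 0.00009385 and A = 0.009688.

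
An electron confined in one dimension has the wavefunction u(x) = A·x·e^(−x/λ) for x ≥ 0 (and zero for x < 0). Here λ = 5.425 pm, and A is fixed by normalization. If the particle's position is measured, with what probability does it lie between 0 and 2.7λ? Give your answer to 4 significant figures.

P = ∫_{0}^{2.7λ} |u(x)|² dx.
With A² fixed by ∫|u|² = 1, i.e. A² = (λ^3/4)^(−1), substitute and integrate.
In terms of t = x/λ (A² and the length scale cancel between numerator and denominator), P = [∫_{0}^{2.7} t^2·e^(-2·t) dt] / [∫_{0}^{∞} t^2·e^(-2·t) dt].
Using ∫ t^2·e^(-2·t) dt = -(2·t^2 + 2·t + 1)·e^(-2·t)/4, the numerator is 1/4 - 1049·e^(-27/5)/200 and the denominator is 1/4.
Evaluating gives P = 0.90524.

P ≈ 0.9052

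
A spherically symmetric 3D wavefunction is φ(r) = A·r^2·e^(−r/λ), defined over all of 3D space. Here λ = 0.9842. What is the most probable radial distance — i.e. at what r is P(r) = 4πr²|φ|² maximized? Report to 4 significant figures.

r ≈ 2.953

Set d/dr [P(r) = 4πr²|φ|²] = 0 and solve for r > 0.
Solving yields r = 3·λ.
With λ = 0.9842, the most probable radial distance is 2.9526.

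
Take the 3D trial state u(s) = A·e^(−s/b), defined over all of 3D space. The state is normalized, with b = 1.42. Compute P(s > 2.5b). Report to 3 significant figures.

P = ∫ |u|² 4πs² ds over s > 2.5b.
Normalization gives A² = 1/(π·b^3).
Substituting t = s/b, A², 4π and the length scale all cancel in the ratio: P = ∫_{2.5}^{∞} t^2·e^(-2·t) dt / ∫_{0}^{∞} t^2·e^(-2·t) dt.
With ∫ t^2·e^(-2·t) dt = -(2·t^2 + 2·t + 1)·e^(-2·t)/4 + C, the region integral is 37·e^(-5)/8 and the full one is 1/4.
The region integral divided by the full integral gives P = 0.1247.

P ≈ 0.125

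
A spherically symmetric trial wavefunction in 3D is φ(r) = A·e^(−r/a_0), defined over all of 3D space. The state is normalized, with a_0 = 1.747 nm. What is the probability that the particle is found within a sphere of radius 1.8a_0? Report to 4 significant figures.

P = ∫ |φ|² 4πr² dr over r ≤ 1.8a_0.
Normalization gives A² = 1/(π·a_0^3).
In terms of u = r/a_0 (A², 4π and the length scale all cancel between numerator and denominator), P = [∫_{0}^{1.8} u^2·e^(-2·u) du] / [∫_{0}^{∞} u^2·e^(-2·u) du].
With ∫ u^2·e^(-2·u) du = -(2·u^2 + 2·u + 1)·e^(-2·u)/4 + C, the region integral is 1/4 - 277·e^(-18/5)/100 and the full one is 1/4.
This evaluates to P = 0.69725.

P ≈ 0.6973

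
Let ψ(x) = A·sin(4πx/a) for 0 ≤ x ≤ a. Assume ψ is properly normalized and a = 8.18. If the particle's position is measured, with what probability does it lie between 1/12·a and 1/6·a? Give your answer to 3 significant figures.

The probability is P = ∫ |ψ|² dx over [1/12·a, 1/6·a].
Since A² = 1/(a/2), this is the region integral divided by the full normalization integral.
Substituting u = x/a, A² and the length scale cancel in the ratio: P = ∫_{1/12}^{1/6} sin(4·π·u)^2 du / ∫_{0}^{1} sin(4·π·u)^2 du.
With ∫ sin(4·π·u)^2 du = u/2 - sin(4·π·u)·cos(4·π·u)/(8·π) + C, the region integral is √(3)/(16·π) + 1/24 and the full one is 1/2.
Evaluating gives P = (√(3)/8 + π/12)/π.

P ≈ 0.152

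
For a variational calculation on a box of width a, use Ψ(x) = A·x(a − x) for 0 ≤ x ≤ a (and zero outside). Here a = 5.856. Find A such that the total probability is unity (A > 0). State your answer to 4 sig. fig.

A ≈ 0.06600

Normalization requires ∫|Ψ|² dx = 1, integrated from 0 to a.
With Ψ = A·x(a − x), the integral evaluates to A²·[a^5/30].
Setting this equal to 1 gives A² = 1/(a^5/30).
With a = 5.856: A² = 0.0043563 and A = 0.066002.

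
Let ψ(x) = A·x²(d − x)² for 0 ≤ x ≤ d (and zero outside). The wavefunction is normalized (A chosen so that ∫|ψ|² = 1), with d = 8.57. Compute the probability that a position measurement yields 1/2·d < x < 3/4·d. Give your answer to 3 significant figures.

P ≈ 0.451

P = ∫_{1/2·d}^{3/4·d} |ψ(x)|² dx.
The normalization integral ∫|ψ|²dx over the whole domain equals d^9/630·A², and A² cancels in the ratio.
Substituting u = x/d, A² and the length scale cancel in the ratio: P = ∫_{1/2}^{3/4} u^4·(1 - u)^4 du / ∫_{0}^{1} u^4·(1 - u)^4 du.
With ∫ u^4·(1 - u)^4 du = u^5·(70·u^4 - 315·u^3 + 540·u^2 - 420·u + 126)/630 + C, the region integral is ≈ 0.00071599 and the full one is 1/630.
This works out to P = 0.4511.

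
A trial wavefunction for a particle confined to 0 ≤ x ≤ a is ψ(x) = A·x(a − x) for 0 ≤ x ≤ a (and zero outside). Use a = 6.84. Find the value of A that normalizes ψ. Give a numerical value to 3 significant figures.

We need A² ∫|f|² dx = 1, taking the integral from 0 to a.
The integral (without the A² prefactor) comes out to a^5/30.
Substituting a = 6.84 gives A² = 0.002004, so A = 0.04476.

A ≈ 0.0448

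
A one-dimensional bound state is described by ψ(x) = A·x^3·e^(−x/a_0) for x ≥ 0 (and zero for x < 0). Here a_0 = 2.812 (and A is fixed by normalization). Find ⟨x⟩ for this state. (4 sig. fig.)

⟨x⟩ = ∫ x |ψ|² dx over the full domain.
Using ∫₀^∞ xⁿ e^(−αx) dx = n!/αⁿ⁺¹, evaluating both integrals, ⟨x⟩ = 7·a_0/2.
Putting a_0 = 2.812 gives 9.8420.

⟨x⟩ ≈ 9.842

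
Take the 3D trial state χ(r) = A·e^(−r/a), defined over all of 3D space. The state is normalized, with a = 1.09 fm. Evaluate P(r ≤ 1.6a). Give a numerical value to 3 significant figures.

P ≈ 0.620

Integrate the radial probability density 4πr²|χ|² over r ≤ 1.6a.
The full normalization integral is A²·[π·a^3] = 1, fixing A².
Let u = r/a; then A², 4π and the length scale all cancel, so P = ∫_{0}^{1.6} u^2·e^(-2·u) du ÷ ∫_{0}^{∞} u^2·e^(-2·u) du.
With ∫ u^2·e^(-2·u) du = -(2·u^2 + 2·u + 1)·e^(-2·u)/4 + C, the region integral is 1/4 - 233·e^(-16/5)/100 and the full one is 1/4.
This evaluates to P = 0.6201.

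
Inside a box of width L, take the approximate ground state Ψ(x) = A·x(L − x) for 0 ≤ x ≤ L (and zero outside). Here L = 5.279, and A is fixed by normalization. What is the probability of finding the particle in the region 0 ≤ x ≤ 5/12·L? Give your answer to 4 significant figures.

P ≈ 0.3466

|Ψ|² is the probability density, so P = ∫_{0}^{5/12·L} |Ψ|² dx.
Since A² = 1/(L^5/30), this is the region integral divided by the full normalization integral.
In terms of u = x/L (A² and the length scale cancel between numerator and denominator), P = [∫_{0}^{5/12} u^2·(1 - u)^2 du] / [∫_{0}^{1} u^2·(1 - u)^2 du].
Using ∫ u^2·(1 - u)^2 du = u^3·(6·u^2 - 15·u + 10)/30, the numerator is ≈ 0.0115540 and the denominator is 1/30.
Taking the ratio, P = 0.34662.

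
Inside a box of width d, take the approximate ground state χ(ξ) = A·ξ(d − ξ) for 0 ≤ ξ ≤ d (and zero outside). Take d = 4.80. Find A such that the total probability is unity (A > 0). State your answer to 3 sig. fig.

A ≈ 0.109

Normalization requires ∫|χ|² dξ = 1, integrated from 0 to d.
Expanding the polynomial and integrating term by term, carrying out the integral gives A² · d^5/30.
Setting this equal to 1 gives A² = 1/(d^5/30).
Plugging in d = 4.80 yields A = 0.1085.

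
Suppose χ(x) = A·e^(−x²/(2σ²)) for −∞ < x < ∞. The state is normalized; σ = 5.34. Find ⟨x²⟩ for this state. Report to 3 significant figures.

By definition ⟨x²⟩ = ∫ x^2 |χ(x)|² dx.
Using the Gaussian integral ∫_{−∞}^{∞} e^(−αx²) dx = √(π/α), since the A² factors cancel between numerator and denominator, ⟨x²⟩ = σ^2/2.
Putting σ = 5.34 gives 14.26.

⟨x^2⟩ ≈ 14.3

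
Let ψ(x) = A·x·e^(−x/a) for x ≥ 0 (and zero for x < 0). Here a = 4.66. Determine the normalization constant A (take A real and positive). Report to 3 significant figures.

A ≈ 0.199

We need A² ∫|f|² dx = 1, taking the integral from 0 to ∞.
∫|ψ|² dx = A²·(a^3/4).
So A² = (a^3/4)^(−1).
With a = 4.66: A² = 0.03953 and A = 0.1988.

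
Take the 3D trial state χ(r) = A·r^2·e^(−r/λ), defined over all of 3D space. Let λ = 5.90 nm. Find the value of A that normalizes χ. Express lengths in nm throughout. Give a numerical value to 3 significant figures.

We need A² ∫|f|² 4πr² dr = 1, taking the integral from 0 to ∞.
(Spherical symmetry: dV = 4πr² dr.)
Recall ∫₀^∞ r^m e^(−r/β) dr = m!·β^(m+1), the integral (without the A² prefactor) comes out to 45·π·λ^7/2.
So A² = (45·π·λ^7/2)^(−1).
Plugging in λ = 5.90 yields A = 0.0002384.

A ≈ 0.000238 nm^(-7/2)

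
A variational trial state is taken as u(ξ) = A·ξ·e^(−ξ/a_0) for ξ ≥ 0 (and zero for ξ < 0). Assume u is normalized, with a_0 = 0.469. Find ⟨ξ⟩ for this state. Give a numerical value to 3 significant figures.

⟨ξ⟩ ≈ 0.704

The expectation value is the |u|²-weighted average of ξ: ∫ ξ|u|² dξ.
Recall ∫₀^∞ ξ^m e^(−ξ/β) dξ = m!·β^(m+1), evaluating both integrals, ⟨ξ⟩ = 3·a_0/2.
With a_0 = 0.469, ⟨ξ⟩ = 0.7035.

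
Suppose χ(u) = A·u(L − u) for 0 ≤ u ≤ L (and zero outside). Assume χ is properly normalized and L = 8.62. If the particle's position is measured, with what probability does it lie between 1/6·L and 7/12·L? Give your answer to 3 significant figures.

P ≈ 0.618

P = ∫_{1/6·L}^{7/12·L} |χ(u)|² du.
With A² fixed by ∫|χ|² = 1, i.e. A² = (L^5/30)^(−1), substitute and integrate.
In terms of t = u/L (A² and the length scale cancel between numerator and denominator), P = [∫_{1/6}^{7/12} t^2·(1 - t)^2 dt] / [∫_{0}^{1} t^2·(1 - t)^2 dt].
With ∫ t^2·(1 - t)^2 dt = t^3·(6·t^2 - 15·t + 10)/30 + C, the region integral is ≈ 0.020596 and the full one is 1/30.
Evaluating gives P = 0.6179.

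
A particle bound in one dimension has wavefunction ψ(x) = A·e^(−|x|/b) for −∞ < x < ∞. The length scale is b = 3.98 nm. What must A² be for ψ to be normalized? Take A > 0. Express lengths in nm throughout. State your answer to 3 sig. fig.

The normalization condition is ∫|ψ|² dx = 1 from −∞ to ∞.
Carrying out the integral gives A² · b.
Hence A² = 1/[b].
Plugging in b = 3.98 yields A = 0.5013.

A^2 ≈ 0.251 nm^(-1)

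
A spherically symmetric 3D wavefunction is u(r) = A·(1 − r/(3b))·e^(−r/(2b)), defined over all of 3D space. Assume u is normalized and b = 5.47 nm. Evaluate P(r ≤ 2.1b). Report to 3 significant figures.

P ≈ 0.331

P = ∫ |u|² 4πr² dr over r ≤ 2.1b.
A² is fixed by ∫₀^∞ 4πr²|u|² dr = 1, i.e. A² = (8·π·b^3/3)^(−1).
Substituting t = r/b, A², 4π and the length scale all cancel in the ratio: P = ∫_{0}^{2.1} t^2·(1 - t/3)^2·e^(-t) dt / ∫_{0}^{∞} t^2·(1 - t/3)^2·e^(-t) dt.
With ∫ t^2·(1 - t/3)^2·e^(-t) dt = (-t^4 + 2·t^3 - 3·t^2 - 6·t - 6)·e^(-t)/9 + C, the region integral is ≈ 0.22098 and the full one is 2/3.
This evaluates to P = 0.3315.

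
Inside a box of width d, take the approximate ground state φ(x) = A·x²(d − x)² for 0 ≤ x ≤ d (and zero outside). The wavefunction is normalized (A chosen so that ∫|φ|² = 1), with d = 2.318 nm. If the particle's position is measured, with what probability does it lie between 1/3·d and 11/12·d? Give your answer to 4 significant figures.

P ≈ 0.8548

P = ∫_{1/3·d}^{11/12·d} |φ(x)|² dx.
The normalization integral ∫|φ|²dx over the whole domain equals d^9/630·A², and A² cancels in the ratio.
In terms of u = x/d (A² and the length scale cancel between numerator and denominator), P = [∫_{1/3}^{11/12} u^4·(1 - u)^4 du] / [∫_{0}^{1} u^4·(1 - u)^4 du].
With ∫ u^4·(1 - u)^4 du = u^5·(70·u^4 - 315·u^3 + 540·u^2 - 420·u + 126)/630 + C, the region integral is ≈ 0.00135678 and the full one is 1/630.
The result is P = 0.85477.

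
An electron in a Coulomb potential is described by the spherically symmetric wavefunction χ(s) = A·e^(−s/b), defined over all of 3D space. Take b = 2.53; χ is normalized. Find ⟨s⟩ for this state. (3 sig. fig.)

⟨s⟩ ≈ 3.80

The expectation value is the |χ|²-weighted average of s: ∫ s|χ|² 4πs² ds.
With ∫₀^∞ s^3 e^(−αs) ds = 3!/α^4, evaluating both integrals, ⟨s⟩ = 3·b/2.
With b = 2.53, ⟨s⟩ = 3.795.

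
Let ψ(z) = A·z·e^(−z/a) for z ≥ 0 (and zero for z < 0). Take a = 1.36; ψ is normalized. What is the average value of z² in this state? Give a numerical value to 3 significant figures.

⟨z^2⟩ ≈ 5.55

⟨z²⟩ = ∫ z^2 |ψ|² dz over the full domain.
Since the A² factors cancel between numerator and denominator, ⟨z²⟩ = 3·a^2.
With a = 1.36, ⟨z^2⟩ = 5.549.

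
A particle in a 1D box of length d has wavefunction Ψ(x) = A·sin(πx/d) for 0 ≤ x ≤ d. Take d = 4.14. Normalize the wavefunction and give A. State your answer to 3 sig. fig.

We need A² ∫|f|² dx = 1, taking the integral from 0 to d.
The integral (without the A² prefactor) comes out to d/2.
Plugging in d = 4.14 yields A = 0.6950.

A ≈ 0.695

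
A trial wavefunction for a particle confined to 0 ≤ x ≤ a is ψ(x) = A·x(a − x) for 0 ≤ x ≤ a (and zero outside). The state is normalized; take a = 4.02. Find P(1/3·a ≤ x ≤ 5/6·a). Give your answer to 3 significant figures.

P ≈ 0.755

P = ∫_{1/3·a}^{5/6·a} |ψ(x)|² dx.
With A² fixed by ∫|ψ|² = 1, i.e. A² = (a^5/30)^(−1), substitute and integrate.
Let u = x/a; then A² and the length scale cancel, so P = ∫_{1/3}^{5/6} u^2·(1 - u)^2 du ÷ ∫_{0}^{1} u^2·(1 - u)^2 du.
With ∫ u^2·(1 - u)^2 du = u^3·(6·u^2 - 15·u + 10)/30 + C, the region integral is 163/6480 and the full one is 1/30.
Taking the ratio, P = 163/216.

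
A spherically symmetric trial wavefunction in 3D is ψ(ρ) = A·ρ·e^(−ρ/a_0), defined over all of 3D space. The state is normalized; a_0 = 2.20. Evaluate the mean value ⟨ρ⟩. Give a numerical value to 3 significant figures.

The expectation value is the |ψ|²-weighted average of ρ: ∫ ρ|ψ|² 4πρ² dρ.
Since the A² factors cancel between numerator and denominator, ⟨ρ⟩ = 5·a_0/2.
With a_0 = 2.20, ⟨ρ⟩ = 5.500.

⟨ρ⟩ ≈ 5.50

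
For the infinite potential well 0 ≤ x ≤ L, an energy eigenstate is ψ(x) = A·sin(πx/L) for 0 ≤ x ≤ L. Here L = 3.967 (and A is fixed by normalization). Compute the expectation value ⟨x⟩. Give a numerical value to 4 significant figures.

⟨x⟩ ≈ 1.984

By definition ⟨x⟩ = ∫ x |ψ(x)|² dx.
Evaluating both integrals, ⟨x⟩ = L/2.
Putting L = 3.967 gives 1.9835.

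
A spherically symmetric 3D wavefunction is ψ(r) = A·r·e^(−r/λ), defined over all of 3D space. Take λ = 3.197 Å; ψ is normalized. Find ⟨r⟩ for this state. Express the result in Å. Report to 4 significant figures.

⟨r⟩ ≈ 7.993 Å

By definition ⟨r⟩ = ∫ r |ψ(r)|² 4πr² dr.
With ∫₀^∞ r^5 e^(−αr) dr = 5!/α^6, since the A² factors cancel between numerator and denominator, ⟨r⟩ = 5·λ/2.
Putting λ = 3.197 gives 7.9925.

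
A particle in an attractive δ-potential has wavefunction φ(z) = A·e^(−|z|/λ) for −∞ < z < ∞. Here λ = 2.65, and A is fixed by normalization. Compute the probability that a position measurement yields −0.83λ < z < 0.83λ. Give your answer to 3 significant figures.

P ≈ 0.810

P = ∫_{−0.83λ}^{0.83λ} |φ(z)|² dz.
Since A² = 1/(λ), this is the region integral divided by the full normalization integral.
Both integrals are even about z = 0, so only the z ≥ 0 halves are needed (the factors of 2 cancel). In terms of u = z/λ (A² and the length scale cancel between numerator and denominator), P = [∫_{0}^{0.83} e^(-2·u) du] / [∫_{0}^{∞} e^(-2·u) du].
Using ∫ e^(-2·u) du = -e^(-2·u)/2, the numerator is 1/2 - e^(-83/50)/2 and the denominator is 1/2.
Evaluating gives P = 0.8099.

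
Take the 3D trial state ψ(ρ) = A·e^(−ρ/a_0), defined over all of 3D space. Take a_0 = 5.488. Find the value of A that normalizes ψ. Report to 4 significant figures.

The normalization condition is ∫|ψ|² 4πρ² dρ = 1 from 0 to ∞.
Recall ∫₀^∞ ρ^m e^(−ρ/β) dρ = m!·β^(m+1), carrying out the integral gives A² · π·a_0^3.
With a_0 = 5.488: A² = 0.0019258 and A = 0.043884.

A ≈ 0.04388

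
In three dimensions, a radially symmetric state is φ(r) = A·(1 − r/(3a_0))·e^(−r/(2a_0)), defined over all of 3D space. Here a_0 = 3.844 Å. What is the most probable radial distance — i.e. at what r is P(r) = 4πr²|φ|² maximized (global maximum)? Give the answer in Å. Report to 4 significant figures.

Differentiate P(r) = 4πr²|φ|² with respect to r and set to zero.
Solving yields r = a_0.
With a_0 = 3.844, the most probable radial distance is 3.8440 Å.

r ≈ 3.844 Å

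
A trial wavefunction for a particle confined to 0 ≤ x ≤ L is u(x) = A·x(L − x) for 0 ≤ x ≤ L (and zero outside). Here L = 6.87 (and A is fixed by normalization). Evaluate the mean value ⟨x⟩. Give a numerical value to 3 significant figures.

By definition ⟨x⟩ = ∫ x |u(x)|² dx.
Expanding the polynomial and integrating term by term, since the A² factors cancel between numerator and denominator, ⟨x⟩ = L/2.
With L = 6.87, ⟨x⟩ = 3.435.

⟨x⟩ ≈ 3.44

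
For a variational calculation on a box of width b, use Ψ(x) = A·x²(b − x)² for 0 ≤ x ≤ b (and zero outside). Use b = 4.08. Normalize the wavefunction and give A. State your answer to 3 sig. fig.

The normalization condition is ∫|Ψ|² dx = 1 from 0 to b.
The integral (without the A² prefactor) comes out to b^9/630.
So A² = (b^9/630)^(−1).
Plugging in b = 4.08 yields A = 0.04484.

A ≈ 0.0448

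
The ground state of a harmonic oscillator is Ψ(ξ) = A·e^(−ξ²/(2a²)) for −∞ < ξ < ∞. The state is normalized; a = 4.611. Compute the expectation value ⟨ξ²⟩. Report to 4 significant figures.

By definition ⟨ξ²⟩ = ∫ ξ^2 |Ψ(ξ)|² dξ.
With ∫_{−∞}^{∞} ξ^(2m) e^(−αξ²) dξ = (2m−1)!!·√π / (2^m α^(m+1/2)), since the A² factors cancel between numerator and denominator, ⟨ξ²⟩ = a^2/2.
Putting a = 4.611 gives 10.631.

⟨ξ^2⟩ ≈ 10.63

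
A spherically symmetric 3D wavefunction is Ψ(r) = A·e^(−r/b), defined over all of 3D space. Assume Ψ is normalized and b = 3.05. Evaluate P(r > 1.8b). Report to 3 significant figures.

P ≈ 0.303

P = ∫ |Ψ|² 4πr² dr over r > 1.8b.
Normalization gives A² = 1/(π·b^3).
In terms of u = r/b (A², 4π and the length scale all cancel between numerator and denominator), P = [∫_{1.8}^{∞} u^2·e^(-2·u) du] / [∫_{0}^{∞} u^2·e^(-2·u) du].
Using ∫ u^2·e^(-2·u) du = -(2·u^2 + 2·u + 1)·e^(-2·u)/4, the numerator is 277·e^(-18/5)/100 and the denominator is 1/4.
Taking the ratio yields P = 0.3027.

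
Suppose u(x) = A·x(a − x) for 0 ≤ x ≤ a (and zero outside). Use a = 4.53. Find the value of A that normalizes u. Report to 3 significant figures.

We need A² ∫|f|² dx = 1, taking the integral from 0 to a.
Expanding the polynomial and integrating term by term, carrying out the integral gives A² · a^5/30.
So A² = (a^5/30)^(−1).
Plugging in a = 4.53 yields A = 0.1254.

A ≈ 0.125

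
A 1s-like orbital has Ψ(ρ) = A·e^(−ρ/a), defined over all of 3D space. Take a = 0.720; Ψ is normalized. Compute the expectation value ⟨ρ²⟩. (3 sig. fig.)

⟨ρ²⟩ = ∫ ρ^2 |Ψ|² 4πρ² dρ over the full domain.
Using ∫₀^∞ ρⁿ e^(−αρ) dρ = n!/αⁿ⁺¹, since the A² factors cancel between numerator and denominator, ⟨ρ²⟩ = 3·a^2.
Putting a = 0.720 gives 1.555.

⟨ρ^2⟩ ≈ 1.56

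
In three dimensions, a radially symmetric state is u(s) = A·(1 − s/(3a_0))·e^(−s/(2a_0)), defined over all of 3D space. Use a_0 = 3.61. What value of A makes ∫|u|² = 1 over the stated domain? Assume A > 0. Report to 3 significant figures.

The normalization condition is ∫|u|² 4πs² ds = 1 from 0 to ∞.
The angular integral contributes 4π, leaving ∫₀^∞ s²|u|² ds.
With ∫₀^∞ s^4 e^(−αs) ds = 4!/α^5, the integral (without the A² prefactor) comes out to 8·π·a_0^3/3.
Setting this equal to 1 gives A² = 1/(8·π·a_0^3/3).
Substituting a_0 = 3.61 gives A² = 0.002537, so A = 0.05037.

A ≈ 0.0504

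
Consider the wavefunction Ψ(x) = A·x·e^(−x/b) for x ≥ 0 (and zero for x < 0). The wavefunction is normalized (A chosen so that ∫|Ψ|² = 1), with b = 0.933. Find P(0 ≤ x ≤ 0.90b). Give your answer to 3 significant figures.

P ≈ 0.269

|Ψ|² is the probability density, so P = ∫_{0}^{0.90b} |Ψ|² dx.
With A² fixed by ∫|Ψ|² = 1, i.e. A² = (b^3/4)^(−1), substitute and integrate.
Let u = x/b; then A² and the length scale cancel, so P = ∫_{0}^{0.90} u^2·e^(-2·u) du ÷ ∫_{0}^{∞} u^2·e^(-2·u) du.
Using ∫ u^2·e^(-2·u) du = -(2·u^2 + 2·u + 1)·e^(-2·u)/4, the numerator is 1/4 - 221·e^(-9/5)/200 and the denominator is 1/4.
Taking the ratio, P = 0.2694.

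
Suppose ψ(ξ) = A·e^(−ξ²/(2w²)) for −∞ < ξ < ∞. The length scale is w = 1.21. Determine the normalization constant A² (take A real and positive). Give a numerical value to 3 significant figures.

Normalization requires ∫|ψ|² dξ = 1, integrated from −∞ to ∞.
∫|ψ|² dξ = A²·(√(π)·w).
Setting this equal to 1 gives A² = 1/(√(π)·w).
With w = 1.21: A² = 0.4663 and A = 0.6828.

A^2 ≈ 0.466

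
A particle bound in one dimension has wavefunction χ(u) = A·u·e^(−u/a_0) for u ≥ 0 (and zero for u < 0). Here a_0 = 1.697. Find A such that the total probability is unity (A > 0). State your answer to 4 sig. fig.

A ≈ 0.9047

The normalization condition is ∫|χ|² du = 1 from 0 to ∞.
Using ∫₀^∞ uⁿ e^(−αu) du = n!/αⁿ⁺¹, the integral (without the A² prefactor) comes out to a_0^3/4.
Plugging in a_0 = 1.697 yields A = 0.90471.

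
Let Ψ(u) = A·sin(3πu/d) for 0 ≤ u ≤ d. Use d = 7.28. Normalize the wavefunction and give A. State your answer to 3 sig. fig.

Require ∫ |Ψ|² du = 1 over the whole domain.
With ∫₀^d sin²(nπu/d) du = d/2, with Ψ = A·sin(3πu/d), the integral evaluates to A²·[d/2].
Setting this equal to 1 gives A² = 1/(d/2).
Plugging in d = 7.28 yields A = 0.5241.

A ≈ 0.524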